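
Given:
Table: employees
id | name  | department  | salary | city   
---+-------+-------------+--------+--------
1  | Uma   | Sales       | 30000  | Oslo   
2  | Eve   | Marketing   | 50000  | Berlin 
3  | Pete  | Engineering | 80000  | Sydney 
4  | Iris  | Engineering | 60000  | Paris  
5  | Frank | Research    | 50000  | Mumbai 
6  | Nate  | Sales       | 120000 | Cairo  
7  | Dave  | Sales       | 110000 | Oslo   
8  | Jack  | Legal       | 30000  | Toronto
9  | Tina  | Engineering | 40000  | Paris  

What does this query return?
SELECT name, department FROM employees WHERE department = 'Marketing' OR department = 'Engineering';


Filtering: department = 'Marketing' OR 'Engineering'
Matching: 4 rows

4 rows:
Eve, Marketing
Pete, Engineering
Iris, Engineering
Tina, Engineering


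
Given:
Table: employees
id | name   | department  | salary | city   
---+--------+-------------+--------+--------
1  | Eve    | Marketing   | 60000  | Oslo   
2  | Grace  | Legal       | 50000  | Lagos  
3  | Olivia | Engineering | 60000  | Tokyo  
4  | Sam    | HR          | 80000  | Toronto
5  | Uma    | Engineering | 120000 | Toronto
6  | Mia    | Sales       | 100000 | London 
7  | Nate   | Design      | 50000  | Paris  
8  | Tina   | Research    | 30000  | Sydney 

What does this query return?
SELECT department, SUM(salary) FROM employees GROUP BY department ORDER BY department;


Summing salary within each department:
  Design: 50000 = 50000
  Engineering: 60000 + 120000 = 180000
  HR: 80000 = 80000
  Legal: 50000 = 50000
  Marketing: 60000 = 60000
  Research: 30000 = 30000
  Sales: 100000 = 100000


7 groups:
Design, 50000
Engineering, 180000
HR, 80000
Legal, 50000
Marketing, 60000
Research, 30000
Sales, 100000


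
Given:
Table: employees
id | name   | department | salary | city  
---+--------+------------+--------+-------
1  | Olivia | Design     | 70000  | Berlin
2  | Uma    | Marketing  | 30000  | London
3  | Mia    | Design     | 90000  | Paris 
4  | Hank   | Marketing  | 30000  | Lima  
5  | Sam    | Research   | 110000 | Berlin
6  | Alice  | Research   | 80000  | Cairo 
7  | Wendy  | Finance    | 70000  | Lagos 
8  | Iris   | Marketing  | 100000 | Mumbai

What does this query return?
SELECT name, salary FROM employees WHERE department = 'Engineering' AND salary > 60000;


Filtering: department = 'Engineering' AND salary > 60000
Matching: 0 rows

Empty result set (0 rows)


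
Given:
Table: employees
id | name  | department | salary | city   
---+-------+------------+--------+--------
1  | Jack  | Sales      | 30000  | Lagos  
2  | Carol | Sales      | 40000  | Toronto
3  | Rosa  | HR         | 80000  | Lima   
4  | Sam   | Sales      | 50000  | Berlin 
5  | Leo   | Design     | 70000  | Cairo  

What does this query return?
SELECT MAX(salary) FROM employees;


Salaries: 30000, 40000, 80000, 50000, 70000
MAX = 80000

80000


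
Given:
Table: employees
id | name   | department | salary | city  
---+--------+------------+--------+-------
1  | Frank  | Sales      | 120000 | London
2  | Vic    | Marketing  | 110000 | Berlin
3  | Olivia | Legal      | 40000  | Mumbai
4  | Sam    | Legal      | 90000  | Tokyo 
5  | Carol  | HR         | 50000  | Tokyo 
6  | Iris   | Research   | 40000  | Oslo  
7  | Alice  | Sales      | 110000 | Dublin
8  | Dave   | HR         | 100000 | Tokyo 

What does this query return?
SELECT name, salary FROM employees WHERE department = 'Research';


Filtering: department = 'Research'
Matching rows: 1

1 rows:
Iris, 40000


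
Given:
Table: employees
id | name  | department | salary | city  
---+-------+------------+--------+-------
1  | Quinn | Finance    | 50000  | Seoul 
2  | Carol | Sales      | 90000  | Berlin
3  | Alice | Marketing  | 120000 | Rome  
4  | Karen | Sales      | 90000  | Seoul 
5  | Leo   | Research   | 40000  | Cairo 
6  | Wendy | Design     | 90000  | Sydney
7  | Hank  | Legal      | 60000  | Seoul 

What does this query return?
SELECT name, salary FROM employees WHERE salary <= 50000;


Filtering: salary <= 50000
Matching: 2 rows

2 rows:
Quinn, 50000
Leo, 40000


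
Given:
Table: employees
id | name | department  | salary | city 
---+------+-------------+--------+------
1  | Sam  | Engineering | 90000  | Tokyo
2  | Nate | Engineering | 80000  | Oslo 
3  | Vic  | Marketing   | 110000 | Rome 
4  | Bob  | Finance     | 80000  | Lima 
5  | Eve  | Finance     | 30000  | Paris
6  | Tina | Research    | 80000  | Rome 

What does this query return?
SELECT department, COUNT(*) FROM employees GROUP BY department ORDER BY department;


Assigning each row to its department group:
  Sam -> Engineering
  Nate -> Engineering
  Vic -> Marketing
  Bob -> Finance
  Eve -> Finance
  Tina -> Research


4 groups:
Engineering, 2
Finance, 2
Marketing, 1
Research, 1


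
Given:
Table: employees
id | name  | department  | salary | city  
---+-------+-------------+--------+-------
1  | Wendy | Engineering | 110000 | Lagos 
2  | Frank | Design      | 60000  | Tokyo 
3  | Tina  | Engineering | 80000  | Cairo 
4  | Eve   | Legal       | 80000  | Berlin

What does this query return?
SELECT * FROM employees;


SELECT * returns all 4 rows with all columns

4 rows:
1, Wendy, Engineering, 110000, Lagos
2, Frank, Design, 60000, Tokyo
3, Tina, Engineering, 80000, Cairo
4, Eve, Legal, 80000, Berlin


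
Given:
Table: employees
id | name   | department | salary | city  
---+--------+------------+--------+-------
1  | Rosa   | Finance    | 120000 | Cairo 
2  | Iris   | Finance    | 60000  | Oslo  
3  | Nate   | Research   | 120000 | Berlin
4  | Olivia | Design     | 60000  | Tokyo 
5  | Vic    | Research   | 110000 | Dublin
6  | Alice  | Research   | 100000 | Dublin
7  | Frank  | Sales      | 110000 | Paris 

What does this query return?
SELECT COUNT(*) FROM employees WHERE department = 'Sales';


Counting rows where department = 'Sales'
  Frank -> MATCH


1


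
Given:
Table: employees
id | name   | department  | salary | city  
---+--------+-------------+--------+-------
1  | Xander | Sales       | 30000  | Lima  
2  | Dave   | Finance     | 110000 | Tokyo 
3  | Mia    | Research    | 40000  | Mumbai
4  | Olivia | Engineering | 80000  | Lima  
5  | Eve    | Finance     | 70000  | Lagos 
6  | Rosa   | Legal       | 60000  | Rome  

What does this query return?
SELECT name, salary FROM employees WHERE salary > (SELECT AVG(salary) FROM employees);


Subquery: AVG(salary) = 65000.0
Filtering: salary > 65000.0
  Dave (110000) -> MATCH
  Olivia (80000) -> MATCH
  Eve (70000) -> MATCH


3 rows:
Dave, 110000
Olivia, 80000
Eve, 70000


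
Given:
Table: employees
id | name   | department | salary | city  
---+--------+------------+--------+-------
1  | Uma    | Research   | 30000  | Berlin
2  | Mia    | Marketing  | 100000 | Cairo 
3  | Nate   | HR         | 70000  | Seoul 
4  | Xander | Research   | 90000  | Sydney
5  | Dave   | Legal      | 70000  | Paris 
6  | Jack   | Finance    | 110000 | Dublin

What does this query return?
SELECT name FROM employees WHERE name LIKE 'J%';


LIKE 'J%' matches names starting with 'J'
Matching: 1

1 rows:
Jack


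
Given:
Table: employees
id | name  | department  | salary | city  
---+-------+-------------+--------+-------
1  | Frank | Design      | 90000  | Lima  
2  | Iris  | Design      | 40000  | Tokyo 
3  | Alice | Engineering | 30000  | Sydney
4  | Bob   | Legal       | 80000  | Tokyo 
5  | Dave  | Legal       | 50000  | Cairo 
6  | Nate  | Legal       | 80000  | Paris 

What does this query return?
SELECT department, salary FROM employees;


Projecting columns: department, salary

6 rows:
Design, 90000
Design, 40000
Engineering, 30000
Legal, 80000
Legal, 50000
Legal, 80000


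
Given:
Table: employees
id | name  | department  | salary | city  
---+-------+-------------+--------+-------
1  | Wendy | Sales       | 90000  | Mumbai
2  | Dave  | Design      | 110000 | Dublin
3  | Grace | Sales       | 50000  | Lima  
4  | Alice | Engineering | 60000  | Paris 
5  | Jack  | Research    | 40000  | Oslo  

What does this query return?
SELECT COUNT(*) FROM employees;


COUNT(*) counts all rows

5


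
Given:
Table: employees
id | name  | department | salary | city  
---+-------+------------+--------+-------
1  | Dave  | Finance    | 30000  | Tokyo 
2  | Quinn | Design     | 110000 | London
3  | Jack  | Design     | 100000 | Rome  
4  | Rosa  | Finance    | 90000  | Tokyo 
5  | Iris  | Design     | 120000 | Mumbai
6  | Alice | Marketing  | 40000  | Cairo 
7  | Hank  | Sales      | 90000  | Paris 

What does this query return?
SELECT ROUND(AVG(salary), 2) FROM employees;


SUM(salary) = 580000
COUNT = 7
ROUND(AVG, 2) = ROUND(580000 / 7, 2) = 82857.14

82857.14


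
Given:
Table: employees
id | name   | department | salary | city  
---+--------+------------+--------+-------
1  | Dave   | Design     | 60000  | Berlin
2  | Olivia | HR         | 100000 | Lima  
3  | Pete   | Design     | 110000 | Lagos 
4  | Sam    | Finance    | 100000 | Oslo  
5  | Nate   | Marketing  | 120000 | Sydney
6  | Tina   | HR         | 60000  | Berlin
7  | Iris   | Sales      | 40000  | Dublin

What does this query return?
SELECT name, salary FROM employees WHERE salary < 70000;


Filtering: salary < 70000
Matching: 3 rows

3 rows:
Dave, 60000
Tina, 60000
Iris, 40000


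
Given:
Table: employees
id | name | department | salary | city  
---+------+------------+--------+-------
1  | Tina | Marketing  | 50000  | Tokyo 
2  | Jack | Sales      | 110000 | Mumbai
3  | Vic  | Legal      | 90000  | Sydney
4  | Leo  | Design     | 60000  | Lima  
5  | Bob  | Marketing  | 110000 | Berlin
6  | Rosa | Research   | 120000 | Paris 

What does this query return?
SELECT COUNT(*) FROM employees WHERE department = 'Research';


Counting rows where department = 'Research'
  Rosa -> MATCH


1


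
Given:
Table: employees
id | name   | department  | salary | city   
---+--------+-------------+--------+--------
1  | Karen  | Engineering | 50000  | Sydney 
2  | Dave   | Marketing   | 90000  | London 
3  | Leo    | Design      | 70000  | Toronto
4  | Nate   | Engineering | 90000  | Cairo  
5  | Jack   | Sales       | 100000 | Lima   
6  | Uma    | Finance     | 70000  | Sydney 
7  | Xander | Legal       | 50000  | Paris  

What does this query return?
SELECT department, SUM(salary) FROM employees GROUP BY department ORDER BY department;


Summing salary within each department:
  Design: 70000 = 70000
  Engineering: 50000 + 90000 = 140000
  Finance: 70000 = 70000
  Legal: 50000 = 50000
  Marketing: 90000 = 90000
  Sales: 100000 = 100000


6 groups:
Design, 70000
Engineering, 140000
Finance, 70000
Legal, 50000
Marketing, 90000
Sales, 100000


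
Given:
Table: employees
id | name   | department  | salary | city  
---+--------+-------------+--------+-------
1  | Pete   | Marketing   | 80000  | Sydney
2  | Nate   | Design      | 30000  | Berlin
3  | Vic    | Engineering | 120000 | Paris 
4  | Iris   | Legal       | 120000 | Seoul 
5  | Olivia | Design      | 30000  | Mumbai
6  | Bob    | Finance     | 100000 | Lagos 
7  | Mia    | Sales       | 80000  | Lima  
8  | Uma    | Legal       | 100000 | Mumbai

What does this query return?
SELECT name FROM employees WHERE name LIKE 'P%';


LIKE 'P%' matches names starting with 'P'
Matching: 1

1 rows:
Pete


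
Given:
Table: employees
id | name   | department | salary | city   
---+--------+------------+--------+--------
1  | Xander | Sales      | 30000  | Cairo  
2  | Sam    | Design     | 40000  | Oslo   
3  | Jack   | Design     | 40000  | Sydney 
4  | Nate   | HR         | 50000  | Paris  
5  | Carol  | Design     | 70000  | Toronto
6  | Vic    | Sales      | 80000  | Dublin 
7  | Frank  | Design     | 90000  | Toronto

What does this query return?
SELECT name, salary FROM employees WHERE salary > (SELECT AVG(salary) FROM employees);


Subquery: AVG(salary) = 57142.86
Filtering: salary > 57142.86
  Carol (70000) -> MATCH
  Vic (80000) -> MATCH
  Frank (90000) -> MATCH


3 rows:
Carol, 70000
Vic, 80000
Frank, 90000


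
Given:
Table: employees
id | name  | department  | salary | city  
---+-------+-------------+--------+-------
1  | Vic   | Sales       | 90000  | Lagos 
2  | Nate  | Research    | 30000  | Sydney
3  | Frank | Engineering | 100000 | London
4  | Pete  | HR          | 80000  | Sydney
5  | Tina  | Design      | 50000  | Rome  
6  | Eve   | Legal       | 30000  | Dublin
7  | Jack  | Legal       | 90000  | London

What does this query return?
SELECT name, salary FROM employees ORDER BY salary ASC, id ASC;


Sorting by salary ASC, then id ASC for ties

7 rows:
Nate, 30000
Eve, 30000
Tina, 50000
Pete, 80000
Vic, 90000
Jack, 90000
Frank, 100000


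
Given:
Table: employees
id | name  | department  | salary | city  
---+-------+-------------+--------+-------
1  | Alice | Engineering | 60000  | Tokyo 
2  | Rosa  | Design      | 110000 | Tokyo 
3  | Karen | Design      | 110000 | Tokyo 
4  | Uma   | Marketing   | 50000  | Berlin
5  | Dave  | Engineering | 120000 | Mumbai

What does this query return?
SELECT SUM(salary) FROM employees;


SUM(salary) = 60000 + 110000 + 110000 + 50000 + 120000 = 450000

450000


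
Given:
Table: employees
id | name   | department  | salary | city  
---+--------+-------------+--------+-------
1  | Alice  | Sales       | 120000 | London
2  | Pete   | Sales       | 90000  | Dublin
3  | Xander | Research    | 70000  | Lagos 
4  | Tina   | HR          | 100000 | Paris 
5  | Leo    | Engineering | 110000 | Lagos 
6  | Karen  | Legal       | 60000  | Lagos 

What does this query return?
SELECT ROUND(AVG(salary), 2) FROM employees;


SUM(salary) = 550000
COUNT = 6
ROUND(AVG, 2) = ROUND(550000 / 6, 2) = 91666.67

91666.67


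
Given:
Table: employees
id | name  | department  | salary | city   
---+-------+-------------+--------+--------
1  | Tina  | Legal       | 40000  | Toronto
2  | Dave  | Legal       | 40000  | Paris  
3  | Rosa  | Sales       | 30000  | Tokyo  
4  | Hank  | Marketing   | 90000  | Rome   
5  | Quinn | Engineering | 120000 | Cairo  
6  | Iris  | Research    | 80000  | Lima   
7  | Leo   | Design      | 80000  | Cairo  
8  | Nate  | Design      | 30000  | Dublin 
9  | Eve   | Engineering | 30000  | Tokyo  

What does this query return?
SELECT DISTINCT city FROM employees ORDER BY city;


All 'city' values (row order): Toronto, Paris, Tokyo, Rome, Cairo, Lima, Cairo, Dublin, Tokyo
Removing duplicates leaves 7 unique value(s).

7 values:
Cairo
Dublin
Lima
Paris
Rome
Tokyo
Toronto


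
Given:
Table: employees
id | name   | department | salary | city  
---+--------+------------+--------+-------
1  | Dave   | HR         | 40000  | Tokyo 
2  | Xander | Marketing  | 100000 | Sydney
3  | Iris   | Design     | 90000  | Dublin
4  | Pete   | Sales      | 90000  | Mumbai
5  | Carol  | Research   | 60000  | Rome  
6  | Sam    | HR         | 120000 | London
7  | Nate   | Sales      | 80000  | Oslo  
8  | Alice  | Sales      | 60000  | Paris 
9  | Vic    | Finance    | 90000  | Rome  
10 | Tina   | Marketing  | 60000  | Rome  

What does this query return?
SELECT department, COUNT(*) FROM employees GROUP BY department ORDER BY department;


Assigning each row to its department group:
  Dave -> HR
  Xander -> Marketing
  Iris -> Design
  Pete -> Sales
  Carol -> Research
  Sam -> HR
  Nate -> Sales
  Alice -> Sales
  Vic -> Finance
  Tina -> Marketing


6 groups:
Design, 1
Finance, 1
HR, 2
Marketing, 2
Research, 1
Sales, 3


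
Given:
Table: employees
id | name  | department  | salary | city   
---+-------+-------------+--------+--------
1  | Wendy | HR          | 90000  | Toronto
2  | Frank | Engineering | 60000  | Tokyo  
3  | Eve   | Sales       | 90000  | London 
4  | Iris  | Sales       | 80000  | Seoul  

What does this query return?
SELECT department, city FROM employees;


Projecting columns: department, city

4 rows:
HR, Toronto
Engineering, Tokyo
Sales, London
Sales, Seoul


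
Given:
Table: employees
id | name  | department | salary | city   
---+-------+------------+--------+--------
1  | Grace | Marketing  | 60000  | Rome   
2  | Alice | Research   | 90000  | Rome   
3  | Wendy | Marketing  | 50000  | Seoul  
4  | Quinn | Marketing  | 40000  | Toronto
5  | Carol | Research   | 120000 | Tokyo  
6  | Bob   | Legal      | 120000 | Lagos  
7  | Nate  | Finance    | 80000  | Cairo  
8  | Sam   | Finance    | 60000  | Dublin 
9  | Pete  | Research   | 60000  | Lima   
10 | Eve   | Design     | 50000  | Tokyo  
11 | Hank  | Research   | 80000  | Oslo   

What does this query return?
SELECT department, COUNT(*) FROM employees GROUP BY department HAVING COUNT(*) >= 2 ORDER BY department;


Groups with count >= 2:
  Finance: 2 -> PASS
  Marketing: 3 -> PASS
  Research: 4 -> PASS
  Design: 1 -> filtered out
  Legal: 1 -> filtered out


3 groups:
Finance, 2
Marketing, 3
Research, 4


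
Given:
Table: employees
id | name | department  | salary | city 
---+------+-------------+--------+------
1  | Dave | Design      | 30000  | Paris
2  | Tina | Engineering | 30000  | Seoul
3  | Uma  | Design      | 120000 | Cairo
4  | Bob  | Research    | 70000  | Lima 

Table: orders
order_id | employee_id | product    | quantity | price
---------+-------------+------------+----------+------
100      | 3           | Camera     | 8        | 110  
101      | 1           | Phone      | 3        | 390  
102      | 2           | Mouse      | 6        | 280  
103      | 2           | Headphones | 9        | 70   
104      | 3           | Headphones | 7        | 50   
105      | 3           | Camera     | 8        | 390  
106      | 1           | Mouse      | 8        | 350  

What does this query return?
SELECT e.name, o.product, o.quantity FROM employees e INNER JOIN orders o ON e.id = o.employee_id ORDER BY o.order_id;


Joining employees.id = orders.employee_id:
  employee Uma (id=3) -> order Camera
  employee Dave (id=1) -> order Phone
  employee Tina (id=2) -> order Mouse
  employee Tina (id=2) -> order Headphones
  employee Uma (id=3) -> order Headphones
  employee Uma (id=3) -> order Camera
  employee Dave (id=1) -> order Mouse


7 rows:
Uma, Camera, 8
Dave, Phone, 3
Tina, Mouse, 6
Tina, Headphones, 9
Uma, Headphones, 7
Uma, Camera, 8
Dave, Mouse, 8


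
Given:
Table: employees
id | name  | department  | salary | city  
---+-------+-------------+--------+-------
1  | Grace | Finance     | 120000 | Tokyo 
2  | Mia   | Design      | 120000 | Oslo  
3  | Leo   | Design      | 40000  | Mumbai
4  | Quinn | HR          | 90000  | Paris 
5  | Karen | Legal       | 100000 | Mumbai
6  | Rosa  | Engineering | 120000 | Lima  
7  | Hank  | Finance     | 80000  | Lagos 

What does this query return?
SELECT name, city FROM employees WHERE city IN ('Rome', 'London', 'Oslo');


Filtering: city IN ('Rome', 'London', 'Oslo')
Matching: 1 rows

1 rows:
Mia, Oslo


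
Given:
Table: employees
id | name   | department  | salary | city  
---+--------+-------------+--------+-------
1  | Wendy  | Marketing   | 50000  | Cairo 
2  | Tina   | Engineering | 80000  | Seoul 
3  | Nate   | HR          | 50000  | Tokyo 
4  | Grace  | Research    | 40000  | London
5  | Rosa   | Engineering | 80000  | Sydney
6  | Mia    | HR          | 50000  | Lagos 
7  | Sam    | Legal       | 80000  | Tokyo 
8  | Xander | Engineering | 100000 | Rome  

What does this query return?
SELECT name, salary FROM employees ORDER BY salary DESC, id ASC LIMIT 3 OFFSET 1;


Sort by salary DESC (id ASC tiebreak), then skip 1 and take 3
Rows 2 through 4

3 rows:
Tina, 80000
Rosa, 80000
Sam, 80000


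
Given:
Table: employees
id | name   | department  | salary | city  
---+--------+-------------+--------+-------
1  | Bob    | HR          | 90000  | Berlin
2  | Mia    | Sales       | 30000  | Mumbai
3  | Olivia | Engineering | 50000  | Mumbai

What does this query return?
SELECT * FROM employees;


SELECT * returns all 3 rows with all columns

3 rows:
1, Bob, HR, 90000, Berlin
2, Mia, Sales, 30000, Mumbai
3, Olivia, Engineering, 50000, Mumbai


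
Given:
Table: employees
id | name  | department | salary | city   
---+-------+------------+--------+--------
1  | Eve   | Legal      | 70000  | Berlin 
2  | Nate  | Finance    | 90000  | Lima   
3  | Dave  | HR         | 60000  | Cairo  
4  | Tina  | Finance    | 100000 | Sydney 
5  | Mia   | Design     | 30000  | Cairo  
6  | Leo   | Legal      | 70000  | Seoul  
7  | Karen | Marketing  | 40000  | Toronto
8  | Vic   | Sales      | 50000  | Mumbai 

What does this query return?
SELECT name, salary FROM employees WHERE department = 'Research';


Filtering: department = 'Research'
Matching rows: 0

Empty result set (0 rows)


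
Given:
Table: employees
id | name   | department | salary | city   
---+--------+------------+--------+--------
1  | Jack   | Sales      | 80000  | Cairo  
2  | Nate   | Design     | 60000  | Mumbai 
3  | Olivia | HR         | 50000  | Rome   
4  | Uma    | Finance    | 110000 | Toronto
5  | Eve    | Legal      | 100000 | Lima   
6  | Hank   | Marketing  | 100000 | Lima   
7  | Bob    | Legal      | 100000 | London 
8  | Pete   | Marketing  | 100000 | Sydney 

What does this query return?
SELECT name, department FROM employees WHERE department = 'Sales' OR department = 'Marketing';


Filtering: department = 'Sales' OR 'Marketing'
Matching: 3 rows

3 rows:
Jack, Sales
Hank, Marketing
Pete, Marketing


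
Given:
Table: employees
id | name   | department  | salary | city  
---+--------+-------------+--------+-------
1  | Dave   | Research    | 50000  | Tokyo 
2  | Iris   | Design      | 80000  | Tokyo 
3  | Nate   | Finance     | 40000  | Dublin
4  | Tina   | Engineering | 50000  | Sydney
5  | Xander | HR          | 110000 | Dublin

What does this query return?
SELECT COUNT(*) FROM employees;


COUNT(*) counts all rows

5


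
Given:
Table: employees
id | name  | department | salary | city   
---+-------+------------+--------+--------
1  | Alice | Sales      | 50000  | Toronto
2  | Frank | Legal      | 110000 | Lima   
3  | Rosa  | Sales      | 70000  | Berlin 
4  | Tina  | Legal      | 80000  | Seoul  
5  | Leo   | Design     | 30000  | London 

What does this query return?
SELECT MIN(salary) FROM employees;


Salaries: 50000, 110000, 70000, 80000, 30000
MIN = 30000

30000


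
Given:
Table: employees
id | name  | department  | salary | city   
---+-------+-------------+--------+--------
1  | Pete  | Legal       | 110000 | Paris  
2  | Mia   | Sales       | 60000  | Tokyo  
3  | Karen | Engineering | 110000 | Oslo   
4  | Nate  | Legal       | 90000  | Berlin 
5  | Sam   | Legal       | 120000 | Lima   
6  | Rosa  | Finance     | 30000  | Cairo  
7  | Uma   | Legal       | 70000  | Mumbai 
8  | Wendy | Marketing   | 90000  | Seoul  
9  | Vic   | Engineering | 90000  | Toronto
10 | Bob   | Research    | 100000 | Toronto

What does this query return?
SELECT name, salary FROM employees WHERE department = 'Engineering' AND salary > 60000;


Filtering: department = 'Engineering' AND salary > 60000
Matching: 2 rows

2 rows:
Karen, 110000
Vic, 90000


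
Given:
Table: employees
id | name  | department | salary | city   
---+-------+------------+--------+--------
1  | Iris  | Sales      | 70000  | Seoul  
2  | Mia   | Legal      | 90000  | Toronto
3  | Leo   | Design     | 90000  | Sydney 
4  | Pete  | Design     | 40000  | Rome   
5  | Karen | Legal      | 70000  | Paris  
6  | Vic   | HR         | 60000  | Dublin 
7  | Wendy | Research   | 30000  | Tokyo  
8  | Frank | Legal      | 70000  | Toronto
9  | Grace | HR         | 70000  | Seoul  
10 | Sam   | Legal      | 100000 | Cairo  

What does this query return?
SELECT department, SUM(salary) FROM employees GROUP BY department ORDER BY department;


Summing salary within each department:
  Design: 90000 + 40000 = 130000
  HR: 60000 + 70000 = 130000
  Legal: 90000 + 70000 + 70000 + 100000 = 330000
  Research: 30000 = 30000
  Sales: 70000 = 70000


5 groups:
Design, 130000
HR, 130000
Legal, 330000
Research, 30000
Sales, 70000


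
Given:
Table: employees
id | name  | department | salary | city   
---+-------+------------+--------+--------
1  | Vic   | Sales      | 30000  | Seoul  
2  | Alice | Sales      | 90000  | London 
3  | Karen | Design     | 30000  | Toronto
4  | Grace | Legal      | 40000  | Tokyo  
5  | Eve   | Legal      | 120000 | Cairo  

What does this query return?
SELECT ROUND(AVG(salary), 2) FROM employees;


SUM(salary) = 310000
COUNT = 5
ROUND(AVG, 2) = ROUND(310000 / 5, 2) = 62000.0

62000.0


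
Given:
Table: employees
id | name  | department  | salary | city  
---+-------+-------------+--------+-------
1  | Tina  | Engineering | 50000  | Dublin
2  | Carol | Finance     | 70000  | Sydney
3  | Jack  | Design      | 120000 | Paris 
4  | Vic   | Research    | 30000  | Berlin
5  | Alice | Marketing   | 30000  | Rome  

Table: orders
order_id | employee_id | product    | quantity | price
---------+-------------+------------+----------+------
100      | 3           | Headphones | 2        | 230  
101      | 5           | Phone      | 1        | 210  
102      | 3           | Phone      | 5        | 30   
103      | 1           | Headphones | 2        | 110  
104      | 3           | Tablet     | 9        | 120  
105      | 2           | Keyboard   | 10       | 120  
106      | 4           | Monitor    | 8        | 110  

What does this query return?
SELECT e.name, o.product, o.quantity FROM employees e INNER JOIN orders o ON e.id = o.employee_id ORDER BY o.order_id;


Joining employees.id = orders.employee_id:
  employee Jack (id=3) -> order Headphones
  employee Alice (id=5) -> order Phone
  employee Jack (id=3) -> order Phone
  employee Tina (id=1) -> order Headphones
  employee Jack (id=3) -> order Tablet
  employee Carol (id=2) -> order Keyboard
  employee Vic (id=4) -> order Monitor


7 rows:
Jack, Headphones, 2
Alice, Phone, 1
Jack, Phone, 5
Tina, Headphones, 2
Jack, Tablet, 9
Carol, Keyboard, 10
Vic, Monitor, 8


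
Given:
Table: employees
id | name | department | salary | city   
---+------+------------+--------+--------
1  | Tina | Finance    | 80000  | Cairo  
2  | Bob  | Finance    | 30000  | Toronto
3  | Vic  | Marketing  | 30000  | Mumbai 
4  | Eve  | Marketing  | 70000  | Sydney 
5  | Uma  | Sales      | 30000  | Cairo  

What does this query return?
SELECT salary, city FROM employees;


Projecting columns: salary, city

5 rows:
80000, Cairo
30000, Toronto
30000, Mumbai
70000, Sydney
30000, Cairo


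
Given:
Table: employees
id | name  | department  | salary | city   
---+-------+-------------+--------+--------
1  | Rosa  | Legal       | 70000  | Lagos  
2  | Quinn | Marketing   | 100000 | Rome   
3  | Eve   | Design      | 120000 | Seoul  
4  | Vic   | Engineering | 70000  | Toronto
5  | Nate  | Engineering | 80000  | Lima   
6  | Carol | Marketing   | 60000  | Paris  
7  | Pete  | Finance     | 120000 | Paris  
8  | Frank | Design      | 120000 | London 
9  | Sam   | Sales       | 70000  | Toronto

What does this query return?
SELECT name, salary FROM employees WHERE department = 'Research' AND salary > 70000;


Filtering: department = 'Research' AND salary > 70000
Matching: 0 rows

Empty result set (0 rows)


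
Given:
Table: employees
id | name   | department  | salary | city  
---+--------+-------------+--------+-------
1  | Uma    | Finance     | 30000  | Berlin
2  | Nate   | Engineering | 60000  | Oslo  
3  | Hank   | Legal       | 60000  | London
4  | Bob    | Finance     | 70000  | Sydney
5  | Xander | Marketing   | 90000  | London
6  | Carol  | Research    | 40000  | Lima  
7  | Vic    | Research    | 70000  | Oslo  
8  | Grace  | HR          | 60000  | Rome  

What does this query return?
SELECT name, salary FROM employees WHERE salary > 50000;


Filtering: salary > 50000
Matching: 6 rows

6 rows:
Nate, 60000
Hank, 60000
Bob, 70000
Xander, 90000
Vic, 70000
Grace, 60000


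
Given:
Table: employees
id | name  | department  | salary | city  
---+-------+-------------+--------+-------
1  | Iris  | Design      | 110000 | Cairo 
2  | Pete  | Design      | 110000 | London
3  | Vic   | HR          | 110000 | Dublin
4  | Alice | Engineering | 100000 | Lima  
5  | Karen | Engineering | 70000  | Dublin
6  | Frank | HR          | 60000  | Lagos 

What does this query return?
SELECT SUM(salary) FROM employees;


SUM(salary) = 110000 + 110000 + 110000 + 100000 + 70000 + 60000 = 560000

560000


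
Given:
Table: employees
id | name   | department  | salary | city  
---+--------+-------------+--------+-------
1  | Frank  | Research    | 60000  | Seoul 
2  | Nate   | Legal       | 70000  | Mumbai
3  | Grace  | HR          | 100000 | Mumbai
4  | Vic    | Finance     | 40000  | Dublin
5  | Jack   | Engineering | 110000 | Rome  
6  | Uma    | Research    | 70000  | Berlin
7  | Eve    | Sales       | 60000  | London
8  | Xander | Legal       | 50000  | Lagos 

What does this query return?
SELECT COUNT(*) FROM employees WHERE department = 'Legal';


Counting rows where department = 'Legal'
  Nate -> MATCH
  Xander -> MATCH


2


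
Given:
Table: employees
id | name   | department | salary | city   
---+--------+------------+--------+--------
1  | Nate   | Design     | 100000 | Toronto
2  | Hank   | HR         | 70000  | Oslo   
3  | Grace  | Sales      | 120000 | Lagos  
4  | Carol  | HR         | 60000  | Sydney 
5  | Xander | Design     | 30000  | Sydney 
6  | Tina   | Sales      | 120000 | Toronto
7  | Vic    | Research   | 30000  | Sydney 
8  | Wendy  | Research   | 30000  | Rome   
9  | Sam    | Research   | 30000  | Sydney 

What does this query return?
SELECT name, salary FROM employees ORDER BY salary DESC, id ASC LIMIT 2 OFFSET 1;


Sort by salary DESC (id ASC tiebreak), then skip 1 and take 2
Rows 2 through 3

2 rows:
Tina, 120000
Nate, 100000


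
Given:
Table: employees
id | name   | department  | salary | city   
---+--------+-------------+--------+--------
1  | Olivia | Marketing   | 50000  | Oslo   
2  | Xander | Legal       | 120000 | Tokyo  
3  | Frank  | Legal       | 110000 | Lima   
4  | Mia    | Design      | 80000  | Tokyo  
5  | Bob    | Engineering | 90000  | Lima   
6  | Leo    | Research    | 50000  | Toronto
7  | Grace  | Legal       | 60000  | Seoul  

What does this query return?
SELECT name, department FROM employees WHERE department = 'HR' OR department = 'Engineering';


Filtering: department = 'HR' OR 'Engineering'
Matching: 1 rows

1 rows:
Bob, Engineering


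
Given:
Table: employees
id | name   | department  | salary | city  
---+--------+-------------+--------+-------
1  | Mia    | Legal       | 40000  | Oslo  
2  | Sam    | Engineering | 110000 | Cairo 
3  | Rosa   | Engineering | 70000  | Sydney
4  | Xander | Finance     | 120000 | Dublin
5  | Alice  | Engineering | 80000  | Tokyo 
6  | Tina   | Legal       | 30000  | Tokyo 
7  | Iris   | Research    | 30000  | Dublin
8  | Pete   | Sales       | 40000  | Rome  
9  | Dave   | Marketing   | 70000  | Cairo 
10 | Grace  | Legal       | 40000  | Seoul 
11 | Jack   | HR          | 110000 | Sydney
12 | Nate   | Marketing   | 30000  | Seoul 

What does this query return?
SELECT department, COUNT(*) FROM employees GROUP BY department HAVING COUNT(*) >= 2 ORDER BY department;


Groups with count >= 2:
  Engineering: 3 -> PASS
  Legal: 3 -> PASS
  Marketing: 2 -> PASS
  Finance: 1 -> filtered out
  HR: 1 -> filtered out
  Research: 1 -> filtered out
  Sales: 1 -> filtered out


3 groups:
Engineering, 3
Legal, 3
Marketing, 2


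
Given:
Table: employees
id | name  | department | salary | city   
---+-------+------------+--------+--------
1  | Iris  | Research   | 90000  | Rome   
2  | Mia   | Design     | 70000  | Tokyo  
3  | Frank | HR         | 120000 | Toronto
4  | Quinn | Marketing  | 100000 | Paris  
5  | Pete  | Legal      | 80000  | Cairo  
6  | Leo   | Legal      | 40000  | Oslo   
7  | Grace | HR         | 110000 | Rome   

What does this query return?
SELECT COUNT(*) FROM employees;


COUNT(*) counts all rows

7


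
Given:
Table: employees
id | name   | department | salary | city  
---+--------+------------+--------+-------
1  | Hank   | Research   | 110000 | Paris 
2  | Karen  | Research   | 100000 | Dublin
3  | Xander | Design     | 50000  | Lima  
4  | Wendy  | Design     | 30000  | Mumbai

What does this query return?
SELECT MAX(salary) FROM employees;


Salaries: 110000, 100000, 50000, 30000
MAX = 110000

110000


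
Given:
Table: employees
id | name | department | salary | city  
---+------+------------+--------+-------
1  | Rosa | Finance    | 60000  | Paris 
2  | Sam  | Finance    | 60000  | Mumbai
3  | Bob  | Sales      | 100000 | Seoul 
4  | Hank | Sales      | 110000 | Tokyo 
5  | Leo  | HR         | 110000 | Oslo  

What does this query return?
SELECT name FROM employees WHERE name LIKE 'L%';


LIKE 'L%' matches names starting with 'L'
Matching: 1

1 rows:
Leo


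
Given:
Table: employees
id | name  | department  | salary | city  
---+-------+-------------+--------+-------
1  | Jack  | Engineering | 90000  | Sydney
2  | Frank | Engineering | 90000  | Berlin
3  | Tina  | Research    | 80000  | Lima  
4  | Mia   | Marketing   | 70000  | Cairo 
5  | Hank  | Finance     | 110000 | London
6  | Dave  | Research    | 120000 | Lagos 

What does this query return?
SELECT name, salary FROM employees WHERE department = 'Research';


Filtering: department = 'Research'
Matching rows: 2

2 rows:
Tina, 80000
Dave, 120000


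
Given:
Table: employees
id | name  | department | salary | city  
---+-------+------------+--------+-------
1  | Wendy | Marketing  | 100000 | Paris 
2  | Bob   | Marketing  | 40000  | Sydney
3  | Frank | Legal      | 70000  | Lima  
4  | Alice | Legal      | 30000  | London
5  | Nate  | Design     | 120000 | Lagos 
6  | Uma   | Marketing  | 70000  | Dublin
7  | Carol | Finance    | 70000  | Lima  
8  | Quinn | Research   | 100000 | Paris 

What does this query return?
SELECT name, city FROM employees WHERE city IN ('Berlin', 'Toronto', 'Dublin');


Filtering: city IN ('Berlin', 'Toronto', 'Dublin')
Matching: 1 rows

1 rows:
Uma, Dublin


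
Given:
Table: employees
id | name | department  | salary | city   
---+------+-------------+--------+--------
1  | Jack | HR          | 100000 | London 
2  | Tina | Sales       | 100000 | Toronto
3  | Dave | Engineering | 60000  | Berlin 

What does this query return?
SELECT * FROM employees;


SELECT * returns all 3 rows with all columns

3 rows:
1, Jack, HR, 100000, London
2, Tina, Sales, 100000, Toronto
3, Dave, Engineering, 60000, Berlin


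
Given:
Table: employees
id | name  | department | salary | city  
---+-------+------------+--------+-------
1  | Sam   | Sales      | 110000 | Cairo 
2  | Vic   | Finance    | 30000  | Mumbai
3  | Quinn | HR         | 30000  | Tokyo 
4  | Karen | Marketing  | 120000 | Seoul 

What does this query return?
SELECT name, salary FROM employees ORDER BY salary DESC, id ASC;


Sorting by salary DESC, then id ASC for ties

4 rows:
Karen, 120000
Sam, 110000
Vic, 30000
Quinn, 30000


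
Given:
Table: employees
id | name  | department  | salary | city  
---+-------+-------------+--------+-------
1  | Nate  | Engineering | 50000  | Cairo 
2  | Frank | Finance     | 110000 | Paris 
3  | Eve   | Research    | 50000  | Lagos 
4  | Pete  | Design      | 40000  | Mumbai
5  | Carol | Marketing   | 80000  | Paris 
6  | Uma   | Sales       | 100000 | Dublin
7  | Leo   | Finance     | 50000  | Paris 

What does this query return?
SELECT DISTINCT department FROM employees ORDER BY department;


All 'department' values (row order): Engineering, Finance, Research, Design, Marketing, Sales, Finance
Removing duplicates leaves 6 unique value(s).

6 values:
Design
Engineering
Finance
Marketing
Research
Sales


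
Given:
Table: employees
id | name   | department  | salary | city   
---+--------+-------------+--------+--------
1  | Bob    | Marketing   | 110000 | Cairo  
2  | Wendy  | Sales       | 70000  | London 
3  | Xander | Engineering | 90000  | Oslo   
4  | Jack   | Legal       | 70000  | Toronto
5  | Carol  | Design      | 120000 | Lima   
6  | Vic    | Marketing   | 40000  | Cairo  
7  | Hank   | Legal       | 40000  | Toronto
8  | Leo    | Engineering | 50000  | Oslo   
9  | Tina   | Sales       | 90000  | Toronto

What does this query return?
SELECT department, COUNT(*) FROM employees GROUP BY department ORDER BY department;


Assigning each row to its department group:
  Bob -> Marketing
  Wendy -> Sales
  Xander -> Engineering
  Jack -> Legal
  Carol -> Design
  Vic -> Marketing
  Hank -> Legal
  Leo -> Engineering
  Tina -> Sales


5 groups:
Design, 1
Engineering, 2
Legal, 2
Marketing, 2
Sales, 2


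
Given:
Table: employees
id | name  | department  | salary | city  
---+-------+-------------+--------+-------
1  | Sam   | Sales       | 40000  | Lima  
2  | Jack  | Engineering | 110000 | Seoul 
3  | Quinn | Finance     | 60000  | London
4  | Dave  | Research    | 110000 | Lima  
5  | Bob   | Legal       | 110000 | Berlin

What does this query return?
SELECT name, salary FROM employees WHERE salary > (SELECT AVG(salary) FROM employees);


Subquery: AVG(salary) = 86000.0
Filtering: salary > 86000.0
  Jack (110000) -> MATCH
  Dave (110000) -> MATCH
  Bob (110000) -> MATCH


3 rows:
Jack, 110000
Dave, 110000
Bob, 110000


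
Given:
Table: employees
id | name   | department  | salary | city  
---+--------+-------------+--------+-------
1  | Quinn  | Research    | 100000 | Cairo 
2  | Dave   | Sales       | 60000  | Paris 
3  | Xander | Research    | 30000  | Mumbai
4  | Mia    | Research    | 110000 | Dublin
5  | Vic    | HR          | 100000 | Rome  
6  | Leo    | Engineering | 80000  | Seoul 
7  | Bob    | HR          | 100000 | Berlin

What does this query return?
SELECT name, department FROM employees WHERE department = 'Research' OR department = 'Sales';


Filtering: department = 'Research' OR 'Sales'
Matching: 4 rows

4 rows:
Quinn, Research
Dave, Sales
Xander, Research
Mia, Research


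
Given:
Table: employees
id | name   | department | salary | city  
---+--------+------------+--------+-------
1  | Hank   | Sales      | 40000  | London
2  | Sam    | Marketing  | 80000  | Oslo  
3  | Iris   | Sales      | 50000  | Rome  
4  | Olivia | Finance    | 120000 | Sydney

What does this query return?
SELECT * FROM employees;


SELECT * returns all 4 rows with all columns

4 rows:
1, Hank, Sales, 40000, London
2, Sam, Marketing, 80000, Oslo
3, Iris, Sales, 50000, Rome
4, Olivia, Finance, 120000, Sydney


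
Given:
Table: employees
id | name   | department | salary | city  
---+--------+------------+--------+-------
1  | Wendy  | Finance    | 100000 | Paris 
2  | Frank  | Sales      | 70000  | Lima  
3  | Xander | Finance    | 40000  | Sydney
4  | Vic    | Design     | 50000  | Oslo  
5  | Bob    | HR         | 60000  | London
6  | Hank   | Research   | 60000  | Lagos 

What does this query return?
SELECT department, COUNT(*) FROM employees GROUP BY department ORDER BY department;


Assigning each row to its department group:
  Wendy -> Finance
  Frank -> Sales
  Xander -> Finance
  Vic -> Design
  Bob -> HR
  Hank -> Research


5 groups:
Design, 1
Finance, 2
HR, 1
Research, 1
Sales, 1


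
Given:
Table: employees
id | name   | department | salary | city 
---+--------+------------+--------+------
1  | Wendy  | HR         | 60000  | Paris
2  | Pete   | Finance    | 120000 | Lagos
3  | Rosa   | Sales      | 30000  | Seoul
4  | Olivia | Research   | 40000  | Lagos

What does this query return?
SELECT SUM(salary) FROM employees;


SUM(salary) = 60000 + 120000 + 30000 + 40000 = 250000

250000


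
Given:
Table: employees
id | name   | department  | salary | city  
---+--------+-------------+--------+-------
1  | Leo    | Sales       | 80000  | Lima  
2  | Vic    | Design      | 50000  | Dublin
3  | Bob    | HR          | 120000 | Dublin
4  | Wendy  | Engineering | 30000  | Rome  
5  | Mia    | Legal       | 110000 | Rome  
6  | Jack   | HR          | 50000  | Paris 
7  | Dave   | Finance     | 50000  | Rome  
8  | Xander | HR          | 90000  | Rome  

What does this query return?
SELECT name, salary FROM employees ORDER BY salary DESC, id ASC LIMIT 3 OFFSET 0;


Sort by salary DESC (id ASC tiebreak), then skip 0 and take 3
Rows 1 through 3

3 rows:
Bob, 120000
Mia, 110000
Xander, 90000


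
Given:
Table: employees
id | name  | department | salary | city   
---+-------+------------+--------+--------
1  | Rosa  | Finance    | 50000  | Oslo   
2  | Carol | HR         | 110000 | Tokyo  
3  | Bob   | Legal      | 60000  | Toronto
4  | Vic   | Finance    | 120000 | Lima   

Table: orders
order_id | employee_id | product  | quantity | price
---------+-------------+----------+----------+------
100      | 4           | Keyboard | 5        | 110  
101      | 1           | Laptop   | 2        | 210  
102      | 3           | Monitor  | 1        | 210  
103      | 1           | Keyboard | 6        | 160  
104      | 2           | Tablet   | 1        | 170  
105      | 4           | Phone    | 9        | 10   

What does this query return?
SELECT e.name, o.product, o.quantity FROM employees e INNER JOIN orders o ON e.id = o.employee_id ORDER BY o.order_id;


Joining employees.id = orders.employee_id:
  employee Vic (id=4) -> order Keyboard
  employee Rosa (id=1) -> order Laptop
  employee Bob (id=3) -> order Monitor
  employee Rosa (id=1) -> order Keyboard
  employee Carol (id=2) -> order Tablet
  employee Vic (id=4) -> order Phone


6 rows:
Vic, Keyboard, 5
Rosa, Laptop, 2
Bob, Monitor, 1
Rosa, Keyboard, 6
Carol, Tablet, 1
Vic, Phone, 9
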